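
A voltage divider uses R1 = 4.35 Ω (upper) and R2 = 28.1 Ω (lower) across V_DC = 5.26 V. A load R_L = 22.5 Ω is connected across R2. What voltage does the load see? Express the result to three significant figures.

V_out ≈ 3.90 V

The load sits in parallel with R2, giving an effective lower resistance R2' = R2·R_L/(R2+R_L) = 12.50 Ω.
Then V_out = V_DC · R2'/(R1 + R2') = 5.26 × 12.50/16.85 = 3.902 V.
(Unloaded it would be 4.55 V; the load pulls it down.)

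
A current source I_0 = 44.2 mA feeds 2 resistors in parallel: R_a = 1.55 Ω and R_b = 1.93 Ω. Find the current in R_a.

I ≈ 24.5 mA

Two-branch current divider: I_k = I_0 · R_other/(R_1 + R_2).
So I = 44.2 × 1.93/3.480 = 24.51 mA.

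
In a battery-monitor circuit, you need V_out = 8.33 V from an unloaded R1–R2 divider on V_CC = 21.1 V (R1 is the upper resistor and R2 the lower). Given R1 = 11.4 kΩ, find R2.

R2 ≈ 7.44 kΩ

The divider ratio is R2/(R1+R2) = 8.33/21.1 = 0.3948.
So R2 = R1 · V_out/(V_CC − V_out) = 11.4 × 8.33/(21.1 − 8.33) = 11.4 × 0.6523 = 7.436 kΩ.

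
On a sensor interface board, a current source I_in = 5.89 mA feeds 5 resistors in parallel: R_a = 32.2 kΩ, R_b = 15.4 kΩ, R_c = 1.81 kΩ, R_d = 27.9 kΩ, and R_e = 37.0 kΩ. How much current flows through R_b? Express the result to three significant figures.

I ≈ 0.538 mA

ΣG = 1/32.2 + 1/15.4 + 1/1.81 + 1/27.9 + 1/37.0 = 0.7113.
Current divider: I(R_b) = I_in · G_k/ΣG = 5.89 × (0.06494/0.7113) = 5.89 × 0.09128 = 0.5377 mA.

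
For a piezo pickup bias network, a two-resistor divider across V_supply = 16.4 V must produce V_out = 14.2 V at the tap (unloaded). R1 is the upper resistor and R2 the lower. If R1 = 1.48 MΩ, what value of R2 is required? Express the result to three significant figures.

Required fraction k = V_out/V_supply = 0.8659.
So R2 = R1 · V_out/(V_supply − V_out) = 1.48 × 14.2/(16.4 − 14.2) = 1.48 × 6.455 = 9.553 MΩ.

R2 ≈ 9.55 MΩ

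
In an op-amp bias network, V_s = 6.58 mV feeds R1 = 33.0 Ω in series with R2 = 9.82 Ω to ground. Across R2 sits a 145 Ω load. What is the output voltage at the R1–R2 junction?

V_out ≈ 1.43 mV

The load sits in parallel with R2, giving an effective lower resistance R2' = R2·R_L/(R2+R_L) = 9.197 Ω.
Now apply the divider: V_out = 6.58 × 0.2180 = 1.434 mV.
(Unloaded it would be 1.51 mV; the load pulls it down.)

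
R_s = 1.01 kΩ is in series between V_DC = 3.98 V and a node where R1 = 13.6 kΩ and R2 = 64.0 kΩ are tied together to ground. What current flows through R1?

I ≈ 0.268 mA

Equivalent of the parallel group: R_p = 11.22 kΩ.
Node voltage V_A = V_DC · R_p/(R_s + R_p) = 3.98 × 0.9174 = 3.651 V.
I(R1) = V_A / R1 = 3.651/13.6 = 0.2685 mA.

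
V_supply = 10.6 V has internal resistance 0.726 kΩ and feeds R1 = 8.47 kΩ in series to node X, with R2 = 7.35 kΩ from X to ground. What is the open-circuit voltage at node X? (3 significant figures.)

V_th ≈ 4.71 V

R1' = 0.726 + 8.47 = 9.196 kΩ (source resistance + R1).
With X open, the divider is unloaded: V_th = 10.6 × 7.35/16.55 = 4.709 V.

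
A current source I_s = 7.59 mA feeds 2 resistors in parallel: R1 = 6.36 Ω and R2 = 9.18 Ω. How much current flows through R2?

Two-branch current divider: I_k = I_s · R_other/(R_1 + R_2).
So I = 7.59 × 6.36/15.54 = 3.106 mA.

I ≈ 3.11 mA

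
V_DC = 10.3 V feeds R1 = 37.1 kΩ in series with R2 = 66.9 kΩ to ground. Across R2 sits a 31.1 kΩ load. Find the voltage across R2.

V_out ≈ 3.75 V

R2 ‖ R_L = (66.9 × 31.1)/(66.9 + 31.1) = 21.23 kΩ.
Voltage divider with the loaded lower leg: V_out = 10.3 × 21.23/(37.1 + 21.23) = 10.3 × 0.3640 = 3.749 V.
(Unloaded it would be 6.63 V; the load pulls it down.)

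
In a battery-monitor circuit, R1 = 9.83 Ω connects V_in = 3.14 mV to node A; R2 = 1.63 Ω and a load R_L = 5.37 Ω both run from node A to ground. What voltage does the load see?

V_out ≈ 0.354 mV

R2 ‖ R_L = (1.63 × 5.37)/(1.63 + 5.37) = 1.250 Ω.
Then V_out = V_in · R2'/(R1 + R2') = 3.14 × 1.250/11.08 = 0.3544 mV.
(Unloaded it would be 0.447 mV; the load pulls it down.)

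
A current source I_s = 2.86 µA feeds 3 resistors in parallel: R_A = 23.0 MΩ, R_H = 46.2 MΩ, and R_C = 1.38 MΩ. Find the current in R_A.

I ≈ 0.157 µA

Conductances: ΣG = 1/23.0 + 1/46.2 + 1/1.38 = 0.7898 (1/MΩ).
R_A takes the fraction G_k/ΣG = 0.04348/0.7898 = 0.05505, so I = 2.86 × 0.05505 = 0.1574 µA.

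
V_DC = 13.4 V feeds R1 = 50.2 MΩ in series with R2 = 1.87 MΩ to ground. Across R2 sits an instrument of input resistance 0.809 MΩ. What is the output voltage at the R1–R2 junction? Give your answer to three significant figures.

V_out ≈ 0.149 V

First combine the lower leg with the load: R2 ‖ R_L = 0.5647 MΩ.
Voltage divider with the loaded lower leg: V_out = 13.4 × 0.5647/(50.2 + 0.5647) = 13.4 × 0.01112 = 0.1491 V.
(Unloaded it would be 0.481 V; the load pulls it down.)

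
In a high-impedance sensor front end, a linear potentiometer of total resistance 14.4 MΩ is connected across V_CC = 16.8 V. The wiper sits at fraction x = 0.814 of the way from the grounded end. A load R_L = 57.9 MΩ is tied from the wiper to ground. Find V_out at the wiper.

Split the track: R_lower = x·R_p = 11.72 MΩ, R_upper = (1−x)·R_p = 2.678 MΩ.
(x·R_p) ‖ R_L = 9.748 MΩ.
V_out = 16.8 × 9.748/(2.678 + 9.748) = 13.18 V.
(Unloaded: V_out = x·V_CC = 13.7 V.)

V_out ≈ 13.2 V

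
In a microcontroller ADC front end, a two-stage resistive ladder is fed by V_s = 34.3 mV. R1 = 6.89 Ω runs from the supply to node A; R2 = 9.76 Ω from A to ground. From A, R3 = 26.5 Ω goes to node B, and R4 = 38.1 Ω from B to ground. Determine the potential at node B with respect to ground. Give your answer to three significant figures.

V_B ≈ 11.2 mV

Node A sees R2 in parallel with the series input of stage 2, R3 + R4 = 64.60 Ω.
R2 ‖ (R3+R4) = 8.479 Ω.
V_A = 34.3 × 8.479/(6.89 + 8.479) = 18.92 mV.
Stage 2 is unloaded, so V_B = V_A · R4/(R3+R4) = 18.92 × 38.1/64.60 = 11.16 mV.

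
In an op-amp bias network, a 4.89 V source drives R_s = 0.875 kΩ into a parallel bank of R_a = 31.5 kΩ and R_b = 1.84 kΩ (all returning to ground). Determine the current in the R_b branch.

I ≈ 1.77 mA

Combine the parallel branches: R_p = (1/31.5 + 1/1.84)⁻¹ = 1.738 kΩ.
Node voltage V_A = V_CC · R_p/(R_s + R_p) = 4.89 × 0.6652 = 3.253 V.
Branch current I = V_A/R_b = 3.253/1.84 = 1.768 mA.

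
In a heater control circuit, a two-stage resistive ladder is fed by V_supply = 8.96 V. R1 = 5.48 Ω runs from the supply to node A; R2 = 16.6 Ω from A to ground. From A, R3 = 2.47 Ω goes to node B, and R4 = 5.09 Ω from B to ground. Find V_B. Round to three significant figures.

V_B ≈ 2.94 V

The second stage (R3 + R4 = 7.560 Ω) loads node A in parallel with R2.
R2 ‖ (R3+R4) = 5.194 Ω.
V_A = 8.96 × 5.194/(5.48 + 5.194) = 4.360 V.
Stage 2 is unloaded, so V_B = V_A · R4/(R3+R4) = 4.360 × 5.09/7.560 = 2.936 V.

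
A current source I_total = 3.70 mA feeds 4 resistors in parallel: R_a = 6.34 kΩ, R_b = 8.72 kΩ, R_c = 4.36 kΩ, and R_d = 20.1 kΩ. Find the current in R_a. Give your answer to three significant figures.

I ≈ 1.06 mA

Total conductance ΣG = 1/6.34 + 1/8.72 + 1/4.36 + 1/20.1 = 0.5515 (units of 1/kΩ).
By the current-divider rule, I = I_total · G_k/ΣG = 3.70 × 0.2860 = 1.058 mA.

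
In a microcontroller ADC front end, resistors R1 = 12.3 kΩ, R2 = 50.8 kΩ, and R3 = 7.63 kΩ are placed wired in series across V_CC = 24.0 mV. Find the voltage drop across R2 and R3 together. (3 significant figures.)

ΣR = 12.3 + 50.8 + 7.63 = 70.73 kΩ.
R_{R2..R3} = 50.8 + 7.63 = 58.43 kΩ.
Voltage divider: V = V_CC · (58.43 / 70.73) = 24.0 × 0.8261 = 19.83 mV.

V ≈ 19.8 mV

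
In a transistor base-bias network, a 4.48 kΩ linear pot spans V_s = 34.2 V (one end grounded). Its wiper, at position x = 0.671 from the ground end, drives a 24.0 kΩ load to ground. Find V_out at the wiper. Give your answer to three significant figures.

V_out ≈ 22.0 V

Split the track: R_lower = x·R_p = 3.006 kΩ, R_upper = (1−x)·R_p = 1.474 kΩ.
R_L loads the lower segment: effective lower R = 2.671 kΩ.
Loaded-divider output: V_out = 34.2 × 0.6444 = 22.04 V.
(Unloaded: V_out = x·V_s = 22.9 V.)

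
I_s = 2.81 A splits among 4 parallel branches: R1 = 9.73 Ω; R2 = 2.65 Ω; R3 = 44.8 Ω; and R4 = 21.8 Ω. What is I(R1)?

ΣG = 1/9.73 + 1/2.65 + 1/44.8 + 1/21.8 = 0.5483.
Current divider: I(R1) = I_s · G_k/ΣG = 2.81 × (0.1028/0.5483) = 2.81 × 0.1874 = 0.5267 A.

I ≈ 0.527 A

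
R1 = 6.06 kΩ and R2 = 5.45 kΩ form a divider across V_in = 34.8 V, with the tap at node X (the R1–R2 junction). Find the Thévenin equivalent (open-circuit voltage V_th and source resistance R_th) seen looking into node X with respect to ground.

With X open, the divider is unloaded: V_th = 34.8 × 5.45/11.51 = 16.48 V.
Zeroing V_in shorts the top of R1 to ground, so R_th = R1 ‖ R2 = 2.869 kΩ.

V_th ≈ 16.5 V, R_th ≈ 2.87 kΩ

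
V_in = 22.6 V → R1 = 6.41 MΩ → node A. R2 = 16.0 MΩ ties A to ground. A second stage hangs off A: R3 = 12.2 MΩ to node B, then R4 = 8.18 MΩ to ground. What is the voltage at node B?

Looking into the second stage from A: R3 + R4 = 20.38 MΩ appears in parallel with R2.
R2 ‖ (R3+R4) = 8.963 MΩ.
V_A = 22.6 × 8.963/(6.41 + 8.963) = 13.18 V.
Stage 2 is unloaded, so V_B = V_A · R4/(R3+R4) = 13.18 × 8.18/20.38 = 5.289 V.

V_B ≈ 5.29 V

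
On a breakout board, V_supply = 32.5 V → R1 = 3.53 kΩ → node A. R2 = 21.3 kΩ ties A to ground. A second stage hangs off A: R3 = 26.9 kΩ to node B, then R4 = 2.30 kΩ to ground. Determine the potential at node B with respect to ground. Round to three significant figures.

Looking into the second stage from A: R3 + R4 = 29.20 kΩ appears in parallel with R2.
Effective lower resistance at A: R2 ‖ 29.20 = 12.32 kΩ.
V_A = 32.5 × 12.32/(3.53 + 12.32) = 25.26 V.
V_B = V_A × 0.07877 = 1.990 V.

V_B ≈ 1.99 V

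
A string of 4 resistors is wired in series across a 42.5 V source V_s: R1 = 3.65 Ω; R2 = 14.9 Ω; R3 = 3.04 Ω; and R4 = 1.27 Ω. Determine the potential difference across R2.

Series total: ΣR = 3.65 + 14.9 + 3.04 + 1.27 = 22.86 Ω.
By the voltage-divider rule, V = 42.5 × 14.90/22.86 = 27.70 V.

V ≈ 27.7 V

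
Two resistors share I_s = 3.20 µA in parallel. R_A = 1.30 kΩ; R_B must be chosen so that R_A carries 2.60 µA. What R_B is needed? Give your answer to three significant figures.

Two-branch current divider: I_A = I_s · R_B/(R_A + R_B).
With f = 0.8125, R_B = R_A · f/(1−f) = 1.30 × 4.333 = 5.633 kΩ.

R_B ≈ 5.63 kΩ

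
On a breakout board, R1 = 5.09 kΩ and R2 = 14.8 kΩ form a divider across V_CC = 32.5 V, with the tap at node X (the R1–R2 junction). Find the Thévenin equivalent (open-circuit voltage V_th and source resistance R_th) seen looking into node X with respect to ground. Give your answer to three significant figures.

With X open, the divider is unloaded: V_th = 32.5 × 14.8/19.89 = 24.18 V.
Looking into X with the source shorted: R_th = R1·R2/(R1+R2) = 5.090 × 14.8/19.89 = 3.787 kΩ.

V_th ≈ 24.2 V, R_th ≈ 3.79 kΩ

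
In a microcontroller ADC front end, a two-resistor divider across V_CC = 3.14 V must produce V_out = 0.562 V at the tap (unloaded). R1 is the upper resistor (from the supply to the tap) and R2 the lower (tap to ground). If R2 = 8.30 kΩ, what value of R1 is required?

R1 ≈ 38.1 kΩ

The divider ratio is R2/(R1+R2) = 0.562/3.14 = 0.1790.
So R1 = R2 · (V_CC/V_out − 1) = 8.30 × (3.14/0.562 − 1) = 8.30 × 4.587 = 38.07 kΩ.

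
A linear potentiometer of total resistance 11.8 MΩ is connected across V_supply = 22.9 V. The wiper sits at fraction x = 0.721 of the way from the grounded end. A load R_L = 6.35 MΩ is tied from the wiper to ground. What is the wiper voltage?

Lower segment x·R_p = 8.508 MΩ; upper segment (1−x)·R_p = 3.292 MΩ.
(x·R_p) ‖ R_L = 3.636 MΩ.
Loaded-divider output: V_out = 22.9 × 0.5248 = 12.02 V.

V_out ≈ 12.0 V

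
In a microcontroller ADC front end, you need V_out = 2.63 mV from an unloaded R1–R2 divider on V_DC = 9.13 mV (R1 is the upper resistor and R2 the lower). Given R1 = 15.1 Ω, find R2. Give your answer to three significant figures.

R2 ≈ 6.11 Ω

The divider ratio is R2/(R1+R2) = 2.63/9.13 = 0.2881.
R2 = R1 · 0.2881/(1 − 0.2881) = 6.110 Ω.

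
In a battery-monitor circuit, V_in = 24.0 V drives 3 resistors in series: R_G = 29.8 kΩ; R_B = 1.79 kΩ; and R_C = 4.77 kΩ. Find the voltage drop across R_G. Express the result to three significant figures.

Series total: ΣR = 29.8 + 1.79 + 4.77 = 36.36 kΩ.
By the voltage-divider rule, V = 24.0 × 29.80/36.36 = 19.67 V.

V ≈ 19.7 V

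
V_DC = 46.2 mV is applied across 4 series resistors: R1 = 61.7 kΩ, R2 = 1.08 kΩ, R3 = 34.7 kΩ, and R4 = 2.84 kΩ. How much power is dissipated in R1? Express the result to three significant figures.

Series current I = V_DC/ΣR = 46.2/100.3 = 0.4605 µA.
V(R1) = I·R = 28.41 mV; P = V·I = 28.41 × 0.4605 = 13.09 nW.

P ≈ 13.1 nW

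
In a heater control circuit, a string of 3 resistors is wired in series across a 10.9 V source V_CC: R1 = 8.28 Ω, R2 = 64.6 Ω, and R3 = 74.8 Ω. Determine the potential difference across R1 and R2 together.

ΣR = 8.28 + 64.6 + 74.8 = 147.7 Ω.
R_{R1..R2} = 8.28 + 64.6 = 72.88 Ω.
Voltage divider: V = V_CC · (72.88 / 147.7) = 10.9 × 0.4935 = 5.379 V.

V ≈ 5.38 V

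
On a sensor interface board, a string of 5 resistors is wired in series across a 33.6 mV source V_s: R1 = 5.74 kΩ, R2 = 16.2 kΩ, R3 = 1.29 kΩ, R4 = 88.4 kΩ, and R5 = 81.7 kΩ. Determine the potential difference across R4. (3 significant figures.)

ΣR = 5.74 + 16.2 + 1.29 + 88.4 + 81.7 = 193.3 kΩ.
By the voltage-divider rule, V = 33.6 × 88.40/193.3 = 15.36 mV.

V ≈ 15.4 mV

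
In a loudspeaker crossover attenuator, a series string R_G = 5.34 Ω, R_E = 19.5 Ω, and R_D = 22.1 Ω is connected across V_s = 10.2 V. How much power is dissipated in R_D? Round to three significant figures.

P ≈ 1.04 W

The common current is I = 10.2/46.94 = 0.2173 A.
P = I²R = 0.04722 × 22.1 = 1.044 W.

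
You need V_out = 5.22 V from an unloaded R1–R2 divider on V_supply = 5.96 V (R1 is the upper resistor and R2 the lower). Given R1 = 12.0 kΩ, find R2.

R2 ≈ 84.6 kΩ

The divider ratio is R2/(R1+R2) = 5.22/5.96 = 0.8758.
Rearranging, R2 = R1·k/(1−k) = 12.0 × 7.054 = 84.65 kΩ.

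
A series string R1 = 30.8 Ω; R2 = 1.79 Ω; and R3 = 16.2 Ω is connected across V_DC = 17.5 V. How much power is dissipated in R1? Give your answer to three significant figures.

ΣR = 48.79 Ω → I = 17.5/48.79 = 0.3587 A.
V(R1) = I·R = 11.05 V; P = V·I = 11.05 × 0.3587 = 3.962 W.

P ≈ 3.96 W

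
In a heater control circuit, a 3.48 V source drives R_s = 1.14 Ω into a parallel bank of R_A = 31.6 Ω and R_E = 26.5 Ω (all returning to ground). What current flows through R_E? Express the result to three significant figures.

I ≈ 0.122 A

Parallel bank: R_p = 1/(1/31.6 + 1/26.5) = 14.41 Ω.
Node voltage V_A = V_DC · R_p/(R_s + R_p) = 3.48 × 0.9267 = 3.225 V.
Branch current I = V_A/R_E = 3.225/26.5 = 0.1217 A.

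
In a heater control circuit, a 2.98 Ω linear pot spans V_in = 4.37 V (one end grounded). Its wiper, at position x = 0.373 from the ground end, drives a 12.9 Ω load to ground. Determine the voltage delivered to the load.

Split the track: R_lower = x·R_p = 1.112 Ω, R_upper = (1−x)·R_p = 1.868 Ω.
Lower segment in parallel with the load: 1.112 ‖ 12.9 = 1.023 Ω.
V_out = 4.37 × 1.023/(1.868 + 1.023) = 1.546 V.

V_out ≈ 1.55 V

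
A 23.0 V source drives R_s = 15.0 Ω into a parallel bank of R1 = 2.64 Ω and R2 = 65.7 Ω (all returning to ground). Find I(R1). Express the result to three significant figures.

I ≈ 1.26 A

Combine the parallel branches: R_p = (1/2.64 + 1/65.7)⁻¹ = 2.538 Ω.
Node voltage V_A = V_DC · R_p/(R_s + R_p) = 23.0 × 0.1447 = 3.328 V.
I(R1) = V_A / R1 = 3.328/2.64 = 1.261 A.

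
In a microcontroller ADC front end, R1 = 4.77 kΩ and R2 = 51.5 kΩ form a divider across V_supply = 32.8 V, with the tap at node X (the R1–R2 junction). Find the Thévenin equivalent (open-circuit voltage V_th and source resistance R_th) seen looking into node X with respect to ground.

With X open, the divider is unloaded: V_th = 32.8 × 51.5/56.27 = 30.02 V.
Zeroing V_supply shorts the top of R1 to ground, so R_th = R1 ‖ R2 = 4.366 kΩ.

V_th ≈ 30.0 V, R_th ≈ 4.37 kΩ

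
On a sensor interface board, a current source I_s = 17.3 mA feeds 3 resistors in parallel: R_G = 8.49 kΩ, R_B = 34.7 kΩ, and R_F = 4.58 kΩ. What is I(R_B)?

Conductances: ΣG = 1/8.49 + 1/34.7 + 1/4.58 = 0.3649 (1/kΩ).
R_B takes the fraction G_k/ΣG = 0.02882/0.3649 = 0.07897, so I = 17.3 × 0.07897 = 1.366 mA.

I ≈ 1.37 mA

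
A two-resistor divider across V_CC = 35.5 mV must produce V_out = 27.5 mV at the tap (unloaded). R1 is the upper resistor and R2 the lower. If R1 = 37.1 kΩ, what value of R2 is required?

The divider ratio is R2/(R1+R2) = 27.5/35.5 = 0.7746.
Rearranging, R2 = R1·k/(1−k) = 37.1 × 3.437 = 127.5 kΩ.

R2 ≈ 128 kΩ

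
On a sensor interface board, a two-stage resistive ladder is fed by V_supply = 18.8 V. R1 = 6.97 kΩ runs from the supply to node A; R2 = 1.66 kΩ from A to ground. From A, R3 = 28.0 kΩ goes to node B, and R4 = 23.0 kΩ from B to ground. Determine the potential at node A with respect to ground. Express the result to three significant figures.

V_A ≈ 3.52 V

Node A sees R2 in parallel with the series input of stage 2, R3 + R4 = 51.00 kΩ.
R2 ‖ (R3+R4) = 1.608 kΩ.
First divider: V_A = V_supply · 1.608/(6.97 + 1.608) = 3.524 V.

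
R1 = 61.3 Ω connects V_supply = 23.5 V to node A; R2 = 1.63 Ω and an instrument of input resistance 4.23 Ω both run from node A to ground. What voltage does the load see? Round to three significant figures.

V_out ≈ 0.443 V

R2 ‖ R_L = (1.63 × 4.23)/(1.63 + 4.23) = 1.177 Ω.
Voltage divider with the loaded lower leg: V_out = 23.5 × 1.177/(61.3 + 1.177) = 23.5 × 0.01883 = 0.4426 V.
(Unloaded it would be 0.609 V; the load pulls it down.)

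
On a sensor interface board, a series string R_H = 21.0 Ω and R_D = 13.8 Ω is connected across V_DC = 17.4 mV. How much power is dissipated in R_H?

Series current I = V_DC/ΣR = 17.4/34.80 = 0.5000 mA.
P(R_H) = I²·R_H = (0.5000)² × 21.0 = 5.250 µW.

P ≈ 5.25 µW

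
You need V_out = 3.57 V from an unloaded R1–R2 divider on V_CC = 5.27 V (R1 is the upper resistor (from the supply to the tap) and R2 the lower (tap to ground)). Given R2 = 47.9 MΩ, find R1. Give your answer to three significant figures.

R1 ≈ 22.8 MΩ

The divider ratio is R2/(R1+R2) = 3.57/5.27 = 0.6774.
R1 = R2·(1/k − 1) = 47.9 × 0.4762 = 22.81 MΩ.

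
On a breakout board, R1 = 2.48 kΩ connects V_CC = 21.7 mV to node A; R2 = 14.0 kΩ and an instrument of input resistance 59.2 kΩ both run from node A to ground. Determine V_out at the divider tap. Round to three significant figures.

V_out ≈ 17.8 mV

The load sits in parallel with R2, giving an effective lower resistance R2' = R2·R_L/(R2+R_L) = 11.32 kΩ.
Now apply the divider: V_out = 21.7 × 0.8203 = 17.80 mV.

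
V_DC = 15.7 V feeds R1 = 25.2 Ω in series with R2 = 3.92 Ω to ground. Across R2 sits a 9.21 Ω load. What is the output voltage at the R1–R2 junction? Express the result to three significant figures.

V_out ≈ 1.54 V

R2 ‖ R_L = (3.92 × 9.21)/(3.92 + 9.21) = 2.750 Ω.
Now apply the divider: V_out = 15.7 × 0.09838 = 1.545 V.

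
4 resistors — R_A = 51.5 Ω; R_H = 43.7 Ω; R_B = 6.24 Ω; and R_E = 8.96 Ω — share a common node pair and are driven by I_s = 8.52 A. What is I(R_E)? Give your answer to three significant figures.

I ≈ 3.03 A

ΣG = 1/51.5 + 1/43.7 + 1/6.24 + 1/8.96 = 0.3142.
Current divider: I(R_E) = I_s · G_k/ΣG = 8.52 × (0.1116/0.3142) = 8.52 × 0.3553 = 3.027 A.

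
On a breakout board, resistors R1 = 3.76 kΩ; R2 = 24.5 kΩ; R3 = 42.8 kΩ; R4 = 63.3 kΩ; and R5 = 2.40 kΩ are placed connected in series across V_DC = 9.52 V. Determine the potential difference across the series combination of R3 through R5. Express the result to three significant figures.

Series total: ΣR = 3.76 + 24.5 + 42.8 + 63.3 + 2.40 = 136.8 kΩ.
R_{R3..R5} = 42.8 + 63.3 + 2.40 = 108.5 kΩ.
V = V_DC · R/ΣR = 9.52 × 0.7934 = 7.553 V.

V ≈ 7.55 V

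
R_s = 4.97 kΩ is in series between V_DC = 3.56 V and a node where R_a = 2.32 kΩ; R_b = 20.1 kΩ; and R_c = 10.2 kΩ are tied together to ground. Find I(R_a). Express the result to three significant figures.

Combine the parallel branches: R_p = (1/2.32 + 1/20.1 + 1/10.2)⁻¹ = 1.728 kΩ.
Node voltage V_A = V_DC · R_p/(R_s + R_p) = 3.56 × 0.2579 = 0.9183 V.
Branch current I = V_A/R_a = 0.9183/2.32 = 0.3958 mA.

I ≈ 0.396 mA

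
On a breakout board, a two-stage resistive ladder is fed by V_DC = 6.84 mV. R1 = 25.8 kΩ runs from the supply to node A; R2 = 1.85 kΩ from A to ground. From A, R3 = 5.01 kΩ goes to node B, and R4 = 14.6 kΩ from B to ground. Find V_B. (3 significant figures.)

V_B ≈ 0.313 mV

The second stage (R3 + R4 = 19.61 kΩ) loads node A in parallel with R2.
Effective lower resistance at A: R2 ‖ 19.61 = 1.691 kΩ.
V_A = 6.84 × 1.691/(25.8 + 1.691) = 0.4206 mV.
Then the unloaded second divider: V_B = V_A × R4/(R3+R4) = 0.4206 × 0.7445 = 0.3132 mV.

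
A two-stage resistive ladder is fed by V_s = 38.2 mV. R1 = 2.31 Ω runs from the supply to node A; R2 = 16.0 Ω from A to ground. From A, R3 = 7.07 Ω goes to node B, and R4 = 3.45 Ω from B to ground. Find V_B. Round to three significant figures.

V_B ≈ 9.18 mV

Looking into the second stage from A: R3 + R4 = 10.52 Ω appears in parallel with R2.
Effective lower resistance at A: R2 ‖ 10.52 = 6.347 Ω.
V_A = 38.2 × 6.347/(2.31 + 6.347) = 28.01 mV.
V_B = V_A × 0.3279 = 9.185 mV.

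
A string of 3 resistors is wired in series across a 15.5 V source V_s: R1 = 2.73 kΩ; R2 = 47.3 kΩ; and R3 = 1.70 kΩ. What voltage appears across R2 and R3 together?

ΣR = 2.73 + 47.3 + 1.70 = 51.73 kΩ.
R_{R2..R3} = 47.3 + 1.70 = 49.00 kΩ.
V = V_s · R/ΣR = 15.5 × 0.9472 = 14.68 V.

V ≈ 14.7 V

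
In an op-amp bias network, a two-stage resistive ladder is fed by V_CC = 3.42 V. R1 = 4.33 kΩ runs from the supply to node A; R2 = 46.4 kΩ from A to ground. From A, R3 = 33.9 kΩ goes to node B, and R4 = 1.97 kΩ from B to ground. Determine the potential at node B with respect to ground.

V_B ≈ 0.155 V

Looking into the second stage from A: R3 + R4 = 35.87 kΩ appears in parallel with R2.
Effective lower resistance at A: R2 ‖ 35.87 = 20.23 kΩ.
V_A = 3.42 × 20.23/(4.33 + 20.23) = 2.817 V.
V_B = V_A × 0.05492 = 0.1547 V.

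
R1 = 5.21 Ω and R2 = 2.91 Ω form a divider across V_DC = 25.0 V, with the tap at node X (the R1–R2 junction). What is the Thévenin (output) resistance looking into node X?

With V_DC suppressed (replaced by a short), R_th = R1 ‖ R2 = (5.210 × 2.91)/(5.210 + 2.91) = 1.867 Ω.

R_th ≈ 1.87 Ω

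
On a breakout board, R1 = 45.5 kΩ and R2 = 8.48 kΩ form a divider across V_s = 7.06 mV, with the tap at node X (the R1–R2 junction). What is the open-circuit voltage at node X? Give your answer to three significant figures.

V_th is the unloaded tap voltage: V_s · R2/(R1+R2) = 7.06 × 0.1571 = 1.109 mV.

V_th ≈ 1.11 mV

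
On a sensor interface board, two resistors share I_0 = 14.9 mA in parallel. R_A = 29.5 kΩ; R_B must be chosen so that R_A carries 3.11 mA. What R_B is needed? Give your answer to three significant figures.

R_B ≈ 7.78 kΩ

The fraction through R_A equals R_B/(R_A+R_B).
3.11/14.9 = R_B/(R_A + R_B) → R_B = R_A · (0.2087)/(1 − 0.2087) = 29.5 × 0.2638 = 7.782 kΩ.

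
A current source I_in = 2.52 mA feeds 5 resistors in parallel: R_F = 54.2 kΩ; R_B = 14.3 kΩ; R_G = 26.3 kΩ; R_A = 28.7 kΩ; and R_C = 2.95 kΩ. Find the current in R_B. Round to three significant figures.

Conductances: ΣG = 1/54.2 + 1/14.3 + 1/26.3 + 1/28.7 + 1/2.95 = 0.5002 (1/kΩ).
R_B takes the fraction G_k/ΣG = 0.06993/0.5002 = 0.1398, so I = 2.52 × 0.1398 = 0.3523 mA.

I ≈ 0.352 mA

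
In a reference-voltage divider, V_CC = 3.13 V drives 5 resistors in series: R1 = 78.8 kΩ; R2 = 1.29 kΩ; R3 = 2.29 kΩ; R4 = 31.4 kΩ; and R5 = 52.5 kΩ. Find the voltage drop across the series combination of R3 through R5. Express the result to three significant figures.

V ≈ 1.62 V

ΣR = 78.8 + 1.29 + 2.29 + 31.4 + 52.5 = 166.3 kΩ.
R_{R3..R5} = 2.29 + 31.4 + 52.5 = 86.19 kΩ.
By the voltage-divider rule, V = 3.13 × 86.19/166.3 = 1.622 V.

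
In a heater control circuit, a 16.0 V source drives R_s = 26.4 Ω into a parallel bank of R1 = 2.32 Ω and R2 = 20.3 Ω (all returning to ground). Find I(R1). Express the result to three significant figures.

I ≈ 0.504 A

Combine the parallel branches: R_p = (1/2.32 + 1/20.3)⁻¹ = 2.082 Ω.
V_A = 16.0 × 2.082/28.48 = 1.170 V.
Branch current I = V_A/R1 = 1.170/2.32 = 0.5041 A.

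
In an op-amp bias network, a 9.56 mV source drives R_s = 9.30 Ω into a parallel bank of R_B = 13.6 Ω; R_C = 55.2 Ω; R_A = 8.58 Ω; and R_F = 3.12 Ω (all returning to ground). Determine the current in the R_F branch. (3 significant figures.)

I ≈ 0.518 mA

Combine the parallel branches: R_p = (1/13.6 + 1/55.2 + 1/8.58 + 1/3.12)⁻¹ = 1.891 Ω.
V_A by voltage divider: V_A = 9.56 × 1.891/(9.30 + 1.891) = 1.616 mV.
Branch current I = V_A/R_F = 1.616/3.12 = 0.5178 mA.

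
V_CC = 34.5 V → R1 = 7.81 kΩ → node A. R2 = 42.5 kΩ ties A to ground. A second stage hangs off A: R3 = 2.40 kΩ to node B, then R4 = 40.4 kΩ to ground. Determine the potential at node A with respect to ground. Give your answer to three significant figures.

V_A ≈ 25.3 V

Node A sees R2 in parallel with the series input of stage 2, R3 + R4 = 42.80 kΩ.
Effective lower resistance at A: R2 ‖ 42.80 = 21.32 kΩ.
First divider: V_A = V_CC · 21.32/(7.81 + 21.32) = 25.25 V.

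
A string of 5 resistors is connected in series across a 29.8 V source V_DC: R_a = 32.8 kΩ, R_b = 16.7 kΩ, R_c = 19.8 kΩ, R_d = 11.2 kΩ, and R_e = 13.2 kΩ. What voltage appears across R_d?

V ≈ 3.56 V

Series total: ΣR = 32.8 + 16.7 + 19.8 + 11.2 + 13.2 = 93.70 kΩ.
V = V_DC · R/ΣR = 29.8 × 0.1195 = 3.562 V.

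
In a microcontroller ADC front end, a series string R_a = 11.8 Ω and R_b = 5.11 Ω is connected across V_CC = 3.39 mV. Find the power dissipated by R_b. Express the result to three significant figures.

Series current I = V_CC/ΣR = 3.39/16.91 = 0.2005 mA.
P = I²R = 0.04019 × 5.11 = 0.2054 µW.

P ≈ 0.205 µW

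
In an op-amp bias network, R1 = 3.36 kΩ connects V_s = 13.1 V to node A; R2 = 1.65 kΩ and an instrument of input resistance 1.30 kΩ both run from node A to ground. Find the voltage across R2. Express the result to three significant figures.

First combine the lower leg with the load: R2 ‖ R_L = 0.7271 kΩ.
Now apply the divider: V_out = 13.1 × 0.1779 = 2.331 V.

V_out ≈ 2.33 V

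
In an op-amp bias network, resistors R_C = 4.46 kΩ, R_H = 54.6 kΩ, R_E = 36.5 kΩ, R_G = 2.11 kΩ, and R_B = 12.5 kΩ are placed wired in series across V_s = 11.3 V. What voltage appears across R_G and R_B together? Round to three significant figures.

ΣR = 4.46 + 54.6 + 36.5 + 2.11 + 12.5 = 110.2 kΩ.
R_{R_G..R_B} = 2.11 + 12.5 = 14.61 kΩ.
V = V_s · R/ΣR = 11.3 × 0.1326 = 1.499 V.

V ≈ 1.50 V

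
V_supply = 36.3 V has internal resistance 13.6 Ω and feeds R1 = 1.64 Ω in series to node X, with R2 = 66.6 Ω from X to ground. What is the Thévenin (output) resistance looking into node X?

R1' = 13.6 + 1.64 = 15.24 Ω (source resistance + R1).
With V_supply suppressed (replaced by a short), R_th = R1' ‖ R2 = (15.24 × 66.6)/(15.24 + 66.6) = 12.40 Ω.

R_th ≈ 12.4 Ω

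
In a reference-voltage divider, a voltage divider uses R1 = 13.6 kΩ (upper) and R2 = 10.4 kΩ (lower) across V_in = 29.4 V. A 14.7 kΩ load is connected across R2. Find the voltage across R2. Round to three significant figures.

R2 ‖ R_L = (10.4 × 14.7)/(10.4 + 14.7) = 6.091 kΩ.
Then V_out = V_in · R2'/(R1 + R2') = 29.4 × 6.091/19.69 = 9.094 V.
(Unloaded it would be 12.7 V; the load pulls it down.)

V_out ≈ 9.09 V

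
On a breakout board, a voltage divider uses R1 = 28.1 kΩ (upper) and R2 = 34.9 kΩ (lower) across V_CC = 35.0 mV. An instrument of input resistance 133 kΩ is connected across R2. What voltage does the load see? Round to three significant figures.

R2 ‖ R_L = (34.9 × 133)/(34.9 + 133) = 27.65 kΩ.
Then V_out = V_CC · R2'/(R1 + R2') = 35.0 × 27.65/55.75 = 17.36 mV.

V_out ≈ 17.4 mV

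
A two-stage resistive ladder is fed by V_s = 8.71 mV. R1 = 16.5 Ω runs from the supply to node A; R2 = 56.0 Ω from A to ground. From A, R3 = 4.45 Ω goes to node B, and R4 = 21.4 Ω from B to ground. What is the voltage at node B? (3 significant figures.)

Node A sees R2 in parallel with the series input of stage 2, R3 + R4 = 25.85 Ω.
R2 ‖ (R3+R4) = 17.69 Ω.
First divider: V_A = V_s · 17.69/(16.5 + 17.69) = 4.506 mV.
V_B = V_A × 0.8279 = 3.730 mV.

V_B ≈ 3.73 mV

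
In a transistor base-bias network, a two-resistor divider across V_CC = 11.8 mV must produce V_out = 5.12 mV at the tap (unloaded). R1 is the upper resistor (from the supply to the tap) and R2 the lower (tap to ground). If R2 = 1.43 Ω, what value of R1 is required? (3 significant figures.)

R1 ≈ 1.87 Ω

V_out/V_CC = R2/(R1+R2) = 0.4339.
So R1 = R2 · (V_CC/V_out − 1) = 1.43 × (11.8/5.12 − 1) = 1.43 × 1.305 = 1.866 Ω.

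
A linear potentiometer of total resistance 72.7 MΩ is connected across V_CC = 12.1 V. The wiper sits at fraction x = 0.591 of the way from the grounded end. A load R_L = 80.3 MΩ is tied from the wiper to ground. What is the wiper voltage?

V_out ≈ 5.87 V

The pot divides into 29.73 MΩ above the wiper and 42.97 MΩ below.
(x·R_p) ‖ R_L = 27.99 MΩ.
V_out = 12.1 × 27.99/(29.73 + 27.99) = 5.867 V.
(Unloaded: V_out = x·V_CC = 7.15 V.)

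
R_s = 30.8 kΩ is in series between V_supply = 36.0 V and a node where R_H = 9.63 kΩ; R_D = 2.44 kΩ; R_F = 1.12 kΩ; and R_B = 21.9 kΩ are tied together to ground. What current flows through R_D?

I ≈ 0.323 mA

Parallel bank: R_p = 1/(1/9.63 + 1/2.44 + 1/1.12 + 1/21.9) = 0.6886 kΩ.
Node voltage V_A = V_supply · R_p/(R_s + R_p) = 36.0 × 0.02187 = 0.7873 V.
Branch current I = V_A/R_D = 0.7873/2.44 = 0.3227 mA.
(Equivalently: I_total = 1.143 mA, then current-divider fraction G_k/ΣG = 0.2822.)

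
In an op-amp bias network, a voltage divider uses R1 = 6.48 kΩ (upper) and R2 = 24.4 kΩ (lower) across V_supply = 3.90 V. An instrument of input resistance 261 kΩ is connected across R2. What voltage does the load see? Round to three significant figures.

The load sits in parallel with R2, giving an effective lower resistance R2' = R2·R_L/(R2+R_L) = 22.31 kΩ.
Then V_out = V_supply · R2'/(R1 + R2') = 3.90 × 22.31/28.79 = 3.022 V.

V_out ≈ 3.02 V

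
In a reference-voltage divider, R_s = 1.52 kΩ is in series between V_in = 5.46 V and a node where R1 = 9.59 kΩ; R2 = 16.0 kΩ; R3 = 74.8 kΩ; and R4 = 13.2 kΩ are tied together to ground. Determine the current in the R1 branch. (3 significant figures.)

I ≈ 0.410 mA

Combine the parallel branches: R_p = (1/9.59 + 1/16.0 + 1/74.8 + 1/13.2)⁻¹ = 3.908 kΩ.
V_A by voltage divider: V_A = 5.46 × 3.908/(1.52 + 3.908) = 3.931 V.
I(R1) = V_A / R1 = 3.931/9.59 = 0.4099 mA.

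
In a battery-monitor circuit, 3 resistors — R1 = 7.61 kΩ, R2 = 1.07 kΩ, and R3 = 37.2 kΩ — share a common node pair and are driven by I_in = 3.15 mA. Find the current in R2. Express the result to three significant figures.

I ≈ 2.69 mA

Total conductance ΣG = 1/7.61 + 1/1.07 + 1/37.2 = 1.093 (units of 1/kΩ).
By the current-divider rule, I = I_in · G_k/ΣG = 3.15 × 0.8552 = 2.694 mA.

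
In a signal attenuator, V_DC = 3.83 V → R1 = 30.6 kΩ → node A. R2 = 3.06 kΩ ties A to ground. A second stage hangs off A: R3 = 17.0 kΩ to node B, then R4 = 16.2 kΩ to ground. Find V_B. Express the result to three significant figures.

V_B ≈ 0.157 V

Node A sees R2 in parallel with the series input of stage 2, R3 + R4 = 33.20 kΩ.
R2 ‖ (R3+R4) = 2.802 kΩ.
First divider: V_A = V_DC · 2.802/(30.6 + 2.802) = 0.3213 V.
Then the unloaded second divider: V_B = V_A × R4/(R3+R4) = 0.3213 × 0.4880 = 0.1568 V.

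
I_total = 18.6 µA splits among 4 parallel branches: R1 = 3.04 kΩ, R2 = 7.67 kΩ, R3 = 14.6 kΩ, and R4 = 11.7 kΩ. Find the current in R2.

Total conductance ΣG = 1/3.04 + 1/7.67 + 1/14.6 + 1/11.7 = 0.6133 (units of 1/kΩ).
By the current-divider rule, I = I_total · G_k/ΣG = 18.6 × 0.2126 = 3.954 µA.

I ≈ 3.95 µA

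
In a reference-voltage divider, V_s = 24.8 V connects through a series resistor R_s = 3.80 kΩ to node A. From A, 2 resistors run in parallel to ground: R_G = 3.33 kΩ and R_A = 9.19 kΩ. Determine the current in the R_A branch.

Equivalent of the parallel group: R_p = 2.444 kΩ.
V_A = 24.8 × 2.444/6.244 = 9.708 V.
Branch current I = V_A/R_A = 9.708/9.19 = 1.056 mA.
(Equivalently: I_total = 3.972 mA, then current-divider fraction G_k/ΣG = 0.2660.)

I ≈ 1.06 mA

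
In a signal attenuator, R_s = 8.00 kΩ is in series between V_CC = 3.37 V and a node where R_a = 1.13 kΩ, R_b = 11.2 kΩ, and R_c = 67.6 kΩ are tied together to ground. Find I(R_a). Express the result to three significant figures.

Parallel bank: R_p = 1/(1/1.13 + 1/11.2 + 1/67.6) = 1.011 kΩ.
Node voltage V_A = V_CC · R_p/(R_s + R_p) = 3.37 × 0.1122 = 0.3781 V.
I(R_a) = V_A / R_a = 0.3781/1.13 = 0.3346 mA.

I ≈ 0.335 mA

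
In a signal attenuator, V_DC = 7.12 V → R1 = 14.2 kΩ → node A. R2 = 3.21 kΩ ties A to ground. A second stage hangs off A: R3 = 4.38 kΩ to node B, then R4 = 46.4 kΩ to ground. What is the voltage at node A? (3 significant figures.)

V_A ≈ 1.25 V

Node A sees R2 in parallel with the series input of stage 2, R3 + R4 = 50.78 kΩ.
Effective lower resistance at A: R2 ‖ 50.78 = 3.019 kΩ.
First divider: V_A = V_DC · 3.019/(14.2 + 3.019) = 1.248 V.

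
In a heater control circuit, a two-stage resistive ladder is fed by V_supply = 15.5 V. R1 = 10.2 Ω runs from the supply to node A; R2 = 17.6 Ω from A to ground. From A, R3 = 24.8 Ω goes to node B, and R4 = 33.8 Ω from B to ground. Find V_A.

V_A ≈ 8.84 V

Looking into the second stage from A: R3 + R4 = 58.60 Ω appears in parallel with R2.
Effective lower resistance at A: R2 ‖ 58.60 = 13.53 Ω.
First divider: V_A = V_supply · 13.53/(10.2 + 13.53) = 8.839 V.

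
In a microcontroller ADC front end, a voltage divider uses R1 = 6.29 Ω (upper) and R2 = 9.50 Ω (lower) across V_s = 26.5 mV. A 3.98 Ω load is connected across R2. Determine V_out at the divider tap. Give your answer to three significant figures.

V_out ≈ 8.17 mV

First combine the lower leg with the load: R2 ‖ R_L = 2.805 Ω.
Then V_out = V_s · R2'/(R1 + R2') = 26.5 × 2.805/9.095 = 8.173 mV.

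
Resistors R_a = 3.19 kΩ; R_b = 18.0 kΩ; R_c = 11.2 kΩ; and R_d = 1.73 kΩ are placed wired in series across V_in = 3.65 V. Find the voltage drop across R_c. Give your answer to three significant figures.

V ≈ 1.20 V

ΣR = 3.19 + 18.0 + 11.2 + 1.73 = 34.12 kΩ.
By the voltage-divider rule, V = 3.65 × 11.20/34.12 = 1.198 V.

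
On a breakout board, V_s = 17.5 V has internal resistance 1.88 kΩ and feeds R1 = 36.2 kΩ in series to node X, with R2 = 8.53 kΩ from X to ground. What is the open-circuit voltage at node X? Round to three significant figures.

V_th ≈ 3.20 V

R1' = 1.88 + 36.2 = 38.08 kΩ (source resistance + R1).
Open-circuit (no load on X): V_th = V_s · R2/(R1' + R2) = 17.5 × 8.53/(38.08 + 8.53) = 3.203 V.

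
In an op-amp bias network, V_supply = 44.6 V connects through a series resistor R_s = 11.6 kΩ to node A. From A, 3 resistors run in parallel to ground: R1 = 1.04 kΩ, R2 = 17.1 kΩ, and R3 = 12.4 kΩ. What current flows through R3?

I ≈ 0.261 mA

Equivalent of the parallel group: R_p = 0.9085 kΩ.
V_A by voltage divider: V_A = 44.6 × 0.9085/(11.6 + 0.9085) = 3.239 V.
I(R3) = V_A / R3 = 3.239/12.4 = 0.2612 mA.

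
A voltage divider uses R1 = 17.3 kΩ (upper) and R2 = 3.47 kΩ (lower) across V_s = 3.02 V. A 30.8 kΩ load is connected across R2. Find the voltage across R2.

R2 ‖ R_L = (3.47 × 30.8)/(3.47 + 30.8) = 3.119 kΩ.
Now apply the divider: V_out = 3.02 × 0.1527 = 0.4613 V.

V_out ≈ 0.461 V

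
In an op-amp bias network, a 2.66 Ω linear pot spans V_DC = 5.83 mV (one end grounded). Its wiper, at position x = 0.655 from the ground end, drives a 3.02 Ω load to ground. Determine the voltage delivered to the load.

V_out ≈ 3.18 mV

Lower segment x·R_p = 1.742 Ω; upper segment (1−x)·R_p = 0.9177 Ω.
(x·R_p) ‖ R_L = 1.105 Ω.
Loaded-divider output: V_out = 5.83 × 0.5463 = 3.185 mV.
(Unloaded: V_out = x·V_DC = 3.82 mV.)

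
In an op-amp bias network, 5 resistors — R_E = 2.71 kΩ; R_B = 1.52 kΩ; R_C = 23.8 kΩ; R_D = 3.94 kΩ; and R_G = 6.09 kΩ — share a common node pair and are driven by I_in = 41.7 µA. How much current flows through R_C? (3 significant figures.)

Total conductance ΣG = 1/2.71 + 1/1.52 + 1/23.8 + 1/3.94 + 1/6.09 = 1.487 (units of 1/kΩ).
Current divider: I(R_C) = I_in · G_k/ΣG = 41.7 × (0.04202/1.487) = 41.7 × 0.02826 = 1.178 µA.

I ≈ 1.18 µA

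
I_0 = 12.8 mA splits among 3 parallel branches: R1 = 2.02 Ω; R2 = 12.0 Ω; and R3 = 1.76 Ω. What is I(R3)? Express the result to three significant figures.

Total conductance ΣG = 1/2.02 + 1/12.0 + 1/1.76 = 1.147 (units of 1/Ω).
R3 takes the fraction G_k/ΣG = 0.5682/1.147 = 0.4956, so I = 12.8 × 0.4956 = 6.343 mA.

I ≈ 6.34 mA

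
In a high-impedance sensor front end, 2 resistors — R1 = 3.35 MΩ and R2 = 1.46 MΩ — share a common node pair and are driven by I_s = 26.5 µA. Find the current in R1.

I ≈ 8.04 µA

Two-branch current divider: I_k = I_s · R_other/(R_1 + R_2).
So I = 26.5 × 1.46/4.810 = 8.044 µA.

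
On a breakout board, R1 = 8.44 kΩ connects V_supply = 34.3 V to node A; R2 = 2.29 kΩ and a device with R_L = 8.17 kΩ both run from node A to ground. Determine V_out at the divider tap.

V_out ≈ 6.00 V

The load sits in parallel with R2, giving an effective lower resistance R2' = R2·R_L/(R2+R_L) = 1.789 kΩ.
Voltage divider with the loaded lower leg: V_out = 34.3 × 1.789/(8.44 + 1.789) = 34.3 × 0.1749 = 5.998 V.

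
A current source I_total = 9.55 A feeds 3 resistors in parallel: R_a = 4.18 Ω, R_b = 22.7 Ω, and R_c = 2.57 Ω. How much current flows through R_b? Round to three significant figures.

I ≈ 0.626 A

Conductances: ΣG = 1/4.18 + 1/22.7 + 1/2.57 = 0.6724 (1/Ω).
R_b takes the fraction G_k/ΣG = 0.04405/0.6724 = 0.06552, so I = 9.55 × 0.06552 = 0.6257 A.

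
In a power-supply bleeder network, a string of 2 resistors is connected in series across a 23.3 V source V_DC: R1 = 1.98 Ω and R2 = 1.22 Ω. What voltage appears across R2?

V ≈ 8.88 V

ΣR = 1.98 + 1.22 = 3.200 Ω.
Voltage divider: V = V_DC · (1.220 / 3.200) = 23.3 × 0.3812 = 8.883 V.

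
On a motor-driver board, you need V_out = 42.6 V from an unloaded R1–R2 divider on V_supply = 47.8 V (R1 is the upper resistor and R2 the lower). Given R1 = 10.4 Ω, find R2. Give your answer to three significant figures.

R2 ≈ 85.2 Ω

Required fraction k = V_out/V_supply = 0.8912.
Rearranging, R2 = R1·k/(1−k) = 10.4 × 8.192 = 85.20 Ω.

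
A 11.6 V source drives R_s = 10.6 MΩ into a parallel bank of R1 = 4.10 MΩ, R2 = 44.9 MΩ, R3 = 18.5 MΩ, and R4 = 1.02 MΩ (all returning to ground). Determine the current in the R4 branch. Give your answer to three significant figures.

I ≈ 0.769 µA

Combine the parallel branches: R_p = (1/4.10 + 1/44.9 + 1/18.5 + 1/1.02)⁻¹ = 0.7689 MΩ.
V_A = 11.6 × 0.7689/11.37 = 0.7845 V.
Branch current I = V_A/R4 = 0.7845/1.02 = 0.7691 µA.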